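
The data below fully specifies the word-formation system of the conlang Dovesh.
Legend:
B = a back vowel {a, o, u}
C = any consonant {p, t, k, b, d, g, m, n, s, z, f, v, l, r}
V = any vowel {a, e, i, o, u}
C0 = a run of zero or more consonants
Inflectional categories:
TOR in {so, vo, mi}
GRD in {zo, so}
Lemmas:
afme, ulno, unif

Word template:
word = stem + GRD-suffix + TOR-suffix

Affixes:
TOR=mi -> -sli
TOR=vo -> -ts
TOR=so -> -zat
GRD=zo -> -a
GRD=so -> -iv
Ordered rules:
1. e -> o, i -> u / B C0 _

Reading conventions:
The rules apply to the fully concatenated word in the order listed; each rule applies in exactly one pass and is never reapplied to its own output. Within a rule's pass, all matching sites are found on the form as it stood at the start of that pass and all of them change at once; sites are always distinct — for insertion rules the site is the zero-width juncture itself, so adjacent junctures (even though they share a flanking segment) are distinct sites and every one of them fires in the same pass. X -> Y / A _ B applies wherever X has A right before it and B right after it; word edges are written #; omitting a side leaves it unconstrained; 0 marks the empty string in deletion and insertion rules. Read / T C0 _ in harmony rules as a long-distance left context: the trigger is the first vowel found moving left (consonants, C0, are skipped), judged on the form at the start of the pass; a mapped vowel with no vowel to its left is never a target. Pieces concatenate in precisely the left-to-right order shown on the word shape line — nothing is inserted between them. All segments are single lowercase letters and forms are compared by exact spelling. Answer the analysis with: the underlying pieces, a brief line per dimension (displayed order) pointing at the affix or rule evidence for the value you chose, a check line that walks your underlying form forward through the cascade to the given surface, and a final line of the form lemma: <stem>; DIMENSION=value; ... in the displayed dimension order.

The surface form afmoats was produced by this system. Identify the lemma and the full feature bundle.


underlying: afme-a-ts
TOR=vo - signalled by the affix -ts
GRD=zo - signalled by the affix -a
check: afmeats -> afmoats
lemma: afme; TOR=vo; GRD=zo


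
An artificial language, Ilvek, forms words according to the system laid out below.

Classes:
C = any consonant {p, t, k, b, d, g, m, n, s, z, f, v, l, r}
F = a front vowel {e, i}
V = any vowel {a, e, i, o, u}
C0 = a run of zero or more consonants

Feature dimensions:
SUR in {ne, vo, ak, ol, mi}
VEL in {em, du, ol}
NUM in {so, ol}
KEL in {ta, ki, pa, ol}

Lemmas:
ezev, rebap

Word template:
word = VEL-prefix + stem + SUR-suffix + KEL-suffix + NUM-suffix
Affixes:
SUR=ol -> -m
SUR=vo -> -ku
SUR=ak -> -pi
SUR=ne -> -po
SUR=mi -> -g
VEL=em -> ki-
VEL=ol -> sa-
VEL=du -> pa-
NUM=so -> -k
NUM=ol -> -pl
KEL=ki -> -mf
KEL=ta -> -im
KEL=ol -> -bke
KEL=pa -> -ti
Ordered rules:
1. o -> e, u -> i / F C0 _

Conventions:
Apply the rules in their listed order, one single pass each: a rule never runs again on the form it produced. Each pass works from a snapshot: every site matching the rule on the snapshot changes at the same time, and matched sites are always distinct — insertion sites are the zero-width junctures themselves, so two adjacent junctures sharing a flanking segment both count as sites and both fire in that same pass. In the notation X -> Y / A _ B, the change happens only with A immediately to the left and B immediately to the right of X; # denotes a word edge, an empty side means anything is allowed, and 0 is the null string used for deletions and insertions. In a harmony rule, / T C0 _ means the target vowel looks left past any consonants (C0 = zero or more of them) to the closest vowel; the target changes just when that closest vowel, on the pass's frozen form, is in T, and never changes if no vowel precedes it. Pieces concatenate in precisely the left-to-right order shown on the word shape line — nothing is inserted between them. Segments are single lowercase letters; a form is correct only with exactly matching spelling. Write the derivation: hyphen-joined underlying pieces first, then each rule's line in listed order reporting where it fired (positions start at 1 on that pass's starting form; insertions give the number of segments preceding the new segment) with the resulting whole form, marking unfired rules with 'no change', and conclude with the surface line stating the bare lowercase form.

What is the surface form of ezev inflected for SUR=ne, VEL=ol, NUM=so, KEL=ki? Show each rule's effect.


underlying: sa-ezev-po-mf-k
1. o -> e, u -> i / F C0 _: fires at position(s) 8: saezevpemfk
surface: saezevpemfk


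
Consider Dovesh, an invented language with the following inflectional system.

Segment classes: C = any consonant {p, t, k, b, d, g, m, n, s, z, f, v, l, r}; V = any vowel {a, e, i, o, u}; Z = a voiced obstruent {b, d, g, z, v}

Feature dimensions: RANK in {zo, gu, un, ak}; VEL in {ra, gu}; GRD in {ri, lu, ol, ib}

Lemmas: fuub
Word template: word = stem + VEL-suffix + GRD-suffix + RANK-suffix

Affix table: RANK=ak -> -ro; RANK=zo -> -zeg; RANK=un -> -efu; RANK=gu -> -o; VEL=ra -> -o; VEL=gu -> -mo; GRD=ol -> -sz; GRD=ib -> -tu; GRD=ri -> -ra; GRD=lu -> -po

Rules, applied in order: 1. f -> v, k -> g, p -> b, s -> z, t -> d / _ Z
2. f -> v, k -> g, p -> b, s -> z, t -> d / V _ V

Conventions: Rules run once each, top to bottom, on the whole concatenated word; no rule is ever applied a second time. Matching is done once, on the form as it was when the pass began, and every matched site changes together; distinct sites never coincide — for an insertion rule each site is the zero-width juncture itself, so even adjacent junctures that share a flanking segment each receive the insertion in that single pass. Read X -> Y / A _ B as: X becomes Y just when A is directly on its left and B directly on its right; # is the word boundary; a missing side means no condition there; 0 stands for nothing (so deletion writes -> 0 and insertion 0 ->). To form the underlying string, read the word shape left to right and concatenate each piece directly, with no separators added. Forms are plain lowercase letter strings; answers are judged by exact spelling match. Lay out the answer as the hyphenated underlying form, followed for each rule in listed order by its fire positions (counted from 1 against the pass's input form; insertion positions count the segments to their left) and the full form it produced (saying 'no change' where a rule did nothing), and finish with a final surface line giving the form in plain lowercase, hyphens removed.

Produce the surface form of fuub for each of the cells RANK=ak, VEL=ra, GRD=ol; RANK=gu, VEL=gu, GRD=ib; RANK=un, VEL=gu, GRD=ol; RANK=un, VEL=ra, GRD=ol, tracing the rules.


cell RANK=ak, VEL=ra, GRD=ol:
underlying: fuub-o-sz-ro
1. f -> v, k -> g, p -> b, s -> z, t -> d / _ Z: fires at position(s) 6: fuubozzro
2. f -> v, k -> g, p -> b, s -> z, t -> d / V _ V: no change
surface: fuubozzro

cell RANK=gu, VEL=gu, GRD=ib:
underlying: fuub-mo-tu-o
1. f -> v, k -> g, p -> b, s -> z, t -> d / _ Z: no change
2. f -> v, k -> g, p -> b, s -> z, t -> d / V _ V: fires at position(s) 7: fuubmoduo
surface: fuubmoduo

cell RANK=un, VEL=gu, GRD=ol:
underlying: fuub-mo-sz-efu
1. f -> v, k -> g, p -> b, s -> z, t -> d / _ Z: fires at position(s) 7: fuubmozzefu
2. f -> v, k -> g, p -> b, s -> z, t -> d / V _ V: fires at position(s) 10: fuubmozzevu
surface: fuubmozzevu

cell RANK=un, VEL=ra, GRD=ol:
underlying: fuub-o-sz-efu
1. f -> v, k -> g, p -> b, s -> z, t -> d / _ Z: fires at position(s) 6: fuubozzefu
2. f -> v, k -> g, p -> b, s -> z, t -> d / V _ V: fires at position(s) 9: fuubozzevu
surface: fuubozzevu


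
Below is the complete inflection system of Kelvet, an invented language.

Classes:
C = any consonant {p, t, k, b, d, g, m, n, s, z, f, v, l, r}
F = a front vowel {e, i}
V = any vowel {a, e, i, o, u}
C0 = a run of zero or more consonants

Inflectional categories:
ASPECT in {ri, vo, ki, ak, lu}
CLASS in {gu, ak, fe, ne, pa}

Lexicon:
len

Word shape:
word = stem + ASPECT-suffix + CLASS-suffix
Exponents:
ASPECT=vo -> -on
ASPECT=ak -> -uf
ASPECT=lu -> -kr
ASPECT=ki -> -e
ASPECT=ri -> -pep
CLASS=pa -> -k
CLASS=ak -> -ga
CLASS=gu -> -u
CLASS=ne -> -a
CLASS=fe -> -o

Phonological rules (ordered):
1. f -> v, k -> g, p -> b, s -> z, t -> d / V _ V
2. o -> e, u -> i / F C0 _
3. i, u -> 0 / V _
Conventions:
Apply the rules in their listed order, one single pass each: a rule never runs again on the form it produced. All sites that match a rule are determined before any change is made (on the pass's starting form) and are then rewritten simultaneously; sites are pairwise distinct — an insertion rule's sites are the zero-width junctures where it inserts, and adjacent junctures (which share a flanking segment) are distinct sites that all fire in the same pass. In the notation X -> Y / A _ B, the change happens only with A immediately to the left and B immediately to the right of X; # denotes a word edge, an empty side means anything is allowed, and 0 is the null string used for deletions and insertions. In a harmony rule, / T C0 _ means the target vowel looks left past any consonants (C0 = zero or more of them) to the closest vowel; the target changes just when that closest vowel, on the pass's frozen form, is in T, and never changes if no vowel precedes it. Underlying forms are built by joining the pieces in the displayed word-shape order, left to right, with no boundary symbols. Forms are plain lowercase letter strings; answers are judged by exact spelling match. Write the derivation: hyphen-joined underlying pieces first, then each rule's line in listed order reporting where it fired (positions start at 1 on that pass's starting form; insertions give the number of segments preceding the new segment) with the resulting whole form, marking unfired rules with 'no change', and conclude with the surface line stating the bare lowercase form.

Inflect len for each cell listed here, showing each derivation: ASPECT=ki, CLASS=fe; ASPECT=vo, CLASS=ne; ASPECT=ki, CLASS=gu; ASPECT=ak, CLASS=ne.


cell ASPECT=ki, CLASS=fe:
underlying: len-e-o
1. f -> v, k -> g, p -> b, s -> z, t -> d / V _ V: no change
2. o -> e, u -> i / F C0 _: fires at position(s) 5: lenee
3. i, u -> 0 / V _: no change
surface: lenee

cell ASPECT=vo, CLASS=ne:
underlying: len-on-a
1. f -> v, k -> g, p -> b, s -> z, t -> d / V _ V: no change
2. o -> e, u -> i / F C0 _: fires at position(s) 4: lenena
3. i, u -> 0 / V _: no change
surface: lenena

cell ASPECT=ki, CLASS=gu:
underlying: len-e-u
1. f -> v, k -> g, p -> b, s -> z, t -> d / V _ V: no change
2. o -> e, u -> i / F C0 _: fires at position(s) 5: lenei
3. i, u -> 0 / V _: fires at position(s) 5: lene
surface: lene

cell ASPECT=ak, CLASS=ne:
underlying: len-uf-a
1. f -> v, k -> g, p -> b, s -> z, t -> d / V _ V: fires at position(s) 5: lenuva
2. o -> e, u -> i / F C0 _: fires at position(s) 4: leniva
3. i, u -> 0 / V _: no change
surface: leniva


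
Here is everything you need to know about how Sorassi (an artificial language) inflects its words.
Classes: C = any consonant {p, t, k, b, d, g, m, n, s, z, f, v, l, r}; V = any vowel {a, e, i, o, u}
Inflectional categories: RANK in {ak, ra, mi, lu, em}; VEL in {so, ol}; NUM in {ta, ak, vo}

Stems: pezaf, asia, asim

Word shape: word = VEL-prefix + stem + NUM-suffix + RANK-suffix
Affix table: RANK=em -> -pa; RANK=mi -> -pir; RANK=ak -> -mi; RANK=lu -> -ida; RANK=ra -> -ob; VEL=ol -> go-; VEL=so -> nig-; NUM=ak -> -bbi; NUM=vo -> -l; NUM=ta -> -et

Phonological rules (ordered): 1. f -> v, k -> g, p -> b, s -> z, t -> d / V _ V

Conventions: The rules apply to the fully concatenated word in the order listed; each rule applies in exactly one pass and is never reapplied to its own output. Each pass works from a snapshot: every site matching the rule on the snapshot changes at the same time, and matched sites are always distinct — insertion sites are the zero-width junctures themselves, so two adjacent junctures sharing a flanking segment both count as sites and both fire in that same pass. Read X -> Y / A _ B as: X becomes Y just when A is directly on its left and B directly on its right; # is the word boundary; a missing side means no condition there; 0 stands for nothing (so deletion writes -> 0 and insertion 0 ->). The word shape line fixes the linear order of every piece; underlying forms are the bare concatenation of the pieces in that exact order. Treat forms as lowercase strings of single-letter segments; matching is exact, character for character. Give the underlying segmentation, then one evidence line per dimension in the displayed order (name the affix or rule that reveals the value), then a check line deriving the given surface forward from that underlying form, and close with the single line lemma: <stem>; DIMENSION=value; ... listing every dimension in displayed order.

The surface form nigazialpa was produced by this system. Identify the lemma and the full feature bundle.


underlying: nig-asia-l-pa
RANK=em - signalled by the affix -pa
VEL=so - signalled by the affix nig-
NUM=vo - signalled by the affix -l
check: nigasialpa -> nigazialpa
lemma: asia; RANK=em; VEL=so; NUM=vo


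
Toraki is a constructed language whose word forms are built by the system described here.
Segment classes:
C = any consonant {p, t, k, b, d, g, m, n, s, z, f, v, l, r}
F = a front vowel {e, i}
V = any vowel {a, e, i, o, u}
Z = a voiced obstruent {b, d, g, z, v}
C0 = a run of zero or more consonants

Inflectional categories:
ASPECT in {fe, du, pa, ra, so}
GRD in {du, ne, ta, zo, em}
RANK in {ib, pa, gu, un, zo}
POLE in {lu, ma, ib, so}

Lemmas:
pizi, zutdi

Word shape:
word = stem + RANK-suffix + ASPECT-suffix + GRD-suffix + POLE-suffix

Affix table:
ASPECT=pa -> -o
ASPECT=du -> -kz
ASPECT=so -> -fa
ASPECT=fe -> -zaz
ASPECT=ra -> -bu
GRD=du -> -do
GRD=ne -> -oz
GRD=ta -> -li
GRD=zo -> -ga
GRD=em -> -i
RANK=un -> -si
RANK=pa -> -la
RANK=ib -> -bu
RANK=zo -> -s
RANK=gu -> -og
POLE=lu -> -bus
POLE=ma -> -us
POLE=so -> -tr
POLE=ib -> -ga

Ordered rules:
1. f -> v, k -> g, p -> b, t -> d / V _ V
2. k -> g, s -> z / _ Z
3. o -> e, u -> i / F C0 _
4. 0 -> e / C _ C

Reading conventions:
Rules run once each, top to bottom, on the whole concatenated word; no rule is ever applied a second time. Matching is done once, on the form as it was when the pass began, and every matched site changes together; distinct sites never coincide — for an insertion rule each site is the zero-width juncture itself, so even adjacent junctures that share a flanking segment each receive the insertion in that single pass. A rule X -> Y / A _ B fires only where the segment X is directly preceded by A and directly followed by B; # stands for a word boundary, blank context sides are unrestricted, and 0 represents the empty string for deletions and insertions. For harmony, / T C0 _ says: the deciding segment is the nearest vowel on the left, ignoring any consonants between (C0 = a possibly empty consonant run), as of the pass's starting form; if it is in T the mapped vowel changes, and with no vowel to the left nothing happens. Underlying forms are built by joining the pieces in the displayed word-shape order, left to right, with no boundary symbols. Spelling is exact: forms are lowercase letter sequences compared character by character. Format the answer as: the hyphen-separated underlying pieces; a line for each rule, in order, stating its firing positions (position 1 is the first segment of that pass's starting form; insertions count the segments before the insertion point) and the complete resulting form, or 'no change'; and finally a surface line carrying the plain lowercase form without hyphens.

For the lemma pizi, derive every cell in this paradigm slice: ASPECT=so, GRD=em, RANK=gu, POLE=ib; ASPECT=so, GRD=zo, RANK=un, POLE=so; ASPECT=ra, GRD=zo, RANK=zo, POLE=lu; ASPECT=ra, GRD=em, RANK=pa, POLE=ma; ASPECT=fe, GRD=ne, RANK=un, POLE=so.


cell ASPECT=so, GRD=em, RANK=gu, POLE=ib:
underlying: pizi-og-fa-i-ga
1. f -> v, k -> g, p -> b, t -> d / V _ V: no change
2. k -> g, s -> z / _ Z: no change
3. o -> e, u -> i / F C0 _: fires at position(s) 5: piziegfaiga
4. 0 -> e / C _ C: inserts after position(s) 6: piziegefaiga
surface: piziegefaiga

cell ASPECT=so, GRD=zo, RANK=un, POLE=so:
underlying: pizi-si-fa-ga-tr
1. f -> v, k -> g, p -> b, t -> d / V _ V: fires at position(s) 7: pizisivagatr
2. k -> g, s -> z / _ Z: no change
3. o -> e, u -> i / F C0 _: no change
4. 0 -> e / C _ C: inserts after position(s) 11: pizisivagater
surface: pizisivagater

cell ASPECT=ra, GRD=zo, RANK=zo, POLE=lu:
underlying: pizi-s-bu-ga-bus
1. f -> v, k -> g, p -> b, t -> d / V _ V: no change
2. k -> g, s -> z / _ Z: fires at position(s) 5: pizizbugabus
3. o -> e, u -> i / F C0 _: fires at position(s) 7: pizizbigabus
4. 0 -> e / C _ C: inserts after position(s) 5: pizizebigabus
surface: pizizebigabus

cell ASPECT=ra, GRD=em, RANK=pa, POLE=ma:
underlying: pizi-la-bu-i-us
1. f -> v, k -> g, p -> b, t -> d / V _ V: no change
2. k -> g, s -> z / _ Z: no change
3. o -> e, u -> i / F C0 _: fires at position(s) 10: pizilabuiis
4. 0 -> e / C _ C: no change
surface: pizilabuiis

cell ASPECT=fe, GRD=ne, RANK=un, POLE=so:
underlying: pizi-si-zaz-oz-tr
1. f -> v, k -> g, p -> b, t -> d / V _ V: no change
2. k -> g, s -> z / _ Z: no change
3. o -> e, u -> i / F C0 _: no change
4. 0 -> e / C _ C: inserts after position(s) 11, 12: pizisizazozeter
surface: pizisizazozeter


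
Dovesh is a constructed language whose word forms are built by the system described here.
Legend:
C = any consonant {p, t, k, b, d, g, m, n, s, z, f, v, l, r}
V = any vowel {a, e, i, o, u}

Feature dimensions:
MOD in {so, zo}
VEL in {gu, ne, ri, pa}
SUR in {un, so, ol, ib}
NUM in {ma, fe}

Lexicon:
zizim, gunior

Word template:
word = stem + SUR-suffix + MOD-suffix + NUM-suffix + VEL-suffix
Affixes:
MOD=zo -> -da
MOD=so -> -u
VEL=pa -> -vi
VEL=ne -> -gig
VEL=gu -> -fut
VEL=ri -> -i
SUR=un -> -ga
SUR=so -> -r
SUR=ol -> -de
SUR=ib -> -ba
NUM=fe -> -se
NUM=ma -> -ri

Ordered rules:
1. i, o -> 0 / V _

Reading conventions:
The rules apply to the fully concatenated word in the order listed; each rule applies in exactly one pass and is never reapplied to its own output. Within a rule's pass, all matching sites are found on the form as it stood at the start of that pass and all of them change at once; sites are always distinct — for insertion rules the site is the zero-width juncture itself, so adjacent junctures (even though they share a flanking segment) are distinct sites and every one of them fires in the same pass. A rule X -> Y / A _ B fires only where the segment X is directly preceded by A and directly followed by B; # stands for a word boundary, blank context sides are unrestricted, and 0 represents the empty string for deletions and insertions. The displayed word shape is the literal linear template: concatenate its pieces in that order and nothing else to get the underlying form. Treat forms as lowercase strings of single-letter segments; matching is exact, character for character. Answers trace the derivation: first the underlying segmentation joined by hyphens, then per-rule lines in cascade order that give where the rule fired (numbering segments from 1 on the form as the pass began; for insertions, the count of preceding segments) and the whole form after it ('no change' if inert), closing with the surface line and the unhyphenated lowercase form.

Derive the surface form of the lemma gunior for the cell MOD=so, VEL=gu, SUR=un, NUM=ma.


underlying: gunior-ga-u-ri-fut
1. i, o -> 0 / V _: fires at position(s) 5: gunirgaurifut
surface: gunirgaurifut


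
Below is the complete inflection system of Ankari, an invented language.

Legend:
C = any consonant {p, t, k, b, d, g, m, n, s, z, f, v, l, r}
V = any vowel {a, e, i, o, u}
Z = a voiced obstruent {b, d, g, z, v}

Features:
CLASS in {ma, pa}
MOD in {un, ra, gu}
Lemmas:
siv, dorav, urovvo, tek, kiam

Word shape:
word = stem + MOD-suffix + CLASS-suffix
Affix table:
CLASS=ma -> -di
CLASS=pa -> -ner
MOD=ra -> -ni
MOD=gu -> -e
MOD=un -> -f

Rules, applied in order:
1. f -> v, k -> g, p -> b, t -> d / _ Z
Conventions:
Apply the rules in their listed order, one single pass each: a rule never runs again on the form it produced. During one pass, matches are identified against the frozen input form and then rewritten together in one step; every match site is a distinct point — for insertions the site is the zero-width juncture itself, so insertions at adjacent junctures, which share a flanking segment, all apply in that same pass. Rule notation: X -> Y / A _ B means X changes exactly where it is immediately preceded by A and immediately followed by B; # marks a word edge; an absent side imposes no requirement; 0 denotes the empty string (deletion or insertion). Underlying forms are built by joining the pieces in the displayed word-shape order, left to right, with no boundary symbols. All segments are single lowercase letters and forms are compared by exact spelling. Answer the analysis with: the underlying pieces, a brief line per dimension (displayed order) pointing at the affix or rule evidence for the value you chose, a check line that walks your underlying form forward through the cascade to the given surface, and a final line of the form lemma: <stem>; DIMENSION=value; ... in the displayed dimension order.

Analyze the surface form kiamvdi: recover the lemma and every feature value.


underlying: kiam-f-di
CLASS=ma - signalled by the affix -di
MOD=un - signalled by the affix -f
check: kiamfdi -> kiamvdi
lemma: kiam; CLASS=ma; MOD=un


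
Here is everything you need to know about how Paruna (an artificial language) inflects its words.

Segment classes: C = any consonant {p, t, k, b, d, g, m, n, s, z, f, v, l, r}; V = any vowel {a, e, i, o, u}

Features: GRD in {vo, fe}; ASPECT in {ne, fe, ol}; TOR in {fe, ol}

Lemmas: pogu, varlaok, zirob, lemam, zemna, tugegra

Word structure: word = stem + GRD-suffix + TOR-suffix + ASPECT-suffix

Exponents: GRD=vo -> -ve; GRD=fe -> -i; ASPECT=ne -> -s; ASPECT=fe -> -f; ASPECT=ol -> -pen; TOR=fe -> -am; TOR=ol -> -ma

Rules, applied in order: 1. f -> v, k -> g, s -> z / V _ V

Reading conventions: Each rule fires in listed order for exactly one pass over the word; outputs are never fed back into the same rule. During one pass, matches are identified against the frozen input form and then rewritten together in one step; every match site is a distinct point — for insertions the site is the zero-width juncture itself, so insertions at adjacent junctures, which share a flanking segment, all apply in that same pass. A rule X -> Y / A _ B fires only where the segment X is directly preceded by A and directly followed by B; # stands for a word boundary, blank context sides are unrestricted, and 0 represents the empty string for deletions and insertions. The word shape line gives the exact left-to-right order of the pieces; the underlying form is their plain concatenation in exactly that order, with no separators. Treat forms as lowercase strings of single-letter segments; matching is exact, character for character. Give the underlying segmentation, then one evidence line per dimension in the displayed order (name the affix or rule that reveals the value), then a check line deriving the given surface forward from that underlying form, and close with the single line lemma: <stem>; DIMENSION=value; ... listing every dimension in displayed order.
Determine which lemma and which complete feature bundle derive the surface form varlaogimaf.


underlying: varlaok-i-ma-f
GRD=fe - signalled by the affix -i
ASPECT=fe - signalled by the affix -f
TOR=ol - signalled by the affix -ma
check: varlaokimaf -> varlaogimaf
lemma: varlaok; GRD=fe; ASPECT=fe; TOR=ol


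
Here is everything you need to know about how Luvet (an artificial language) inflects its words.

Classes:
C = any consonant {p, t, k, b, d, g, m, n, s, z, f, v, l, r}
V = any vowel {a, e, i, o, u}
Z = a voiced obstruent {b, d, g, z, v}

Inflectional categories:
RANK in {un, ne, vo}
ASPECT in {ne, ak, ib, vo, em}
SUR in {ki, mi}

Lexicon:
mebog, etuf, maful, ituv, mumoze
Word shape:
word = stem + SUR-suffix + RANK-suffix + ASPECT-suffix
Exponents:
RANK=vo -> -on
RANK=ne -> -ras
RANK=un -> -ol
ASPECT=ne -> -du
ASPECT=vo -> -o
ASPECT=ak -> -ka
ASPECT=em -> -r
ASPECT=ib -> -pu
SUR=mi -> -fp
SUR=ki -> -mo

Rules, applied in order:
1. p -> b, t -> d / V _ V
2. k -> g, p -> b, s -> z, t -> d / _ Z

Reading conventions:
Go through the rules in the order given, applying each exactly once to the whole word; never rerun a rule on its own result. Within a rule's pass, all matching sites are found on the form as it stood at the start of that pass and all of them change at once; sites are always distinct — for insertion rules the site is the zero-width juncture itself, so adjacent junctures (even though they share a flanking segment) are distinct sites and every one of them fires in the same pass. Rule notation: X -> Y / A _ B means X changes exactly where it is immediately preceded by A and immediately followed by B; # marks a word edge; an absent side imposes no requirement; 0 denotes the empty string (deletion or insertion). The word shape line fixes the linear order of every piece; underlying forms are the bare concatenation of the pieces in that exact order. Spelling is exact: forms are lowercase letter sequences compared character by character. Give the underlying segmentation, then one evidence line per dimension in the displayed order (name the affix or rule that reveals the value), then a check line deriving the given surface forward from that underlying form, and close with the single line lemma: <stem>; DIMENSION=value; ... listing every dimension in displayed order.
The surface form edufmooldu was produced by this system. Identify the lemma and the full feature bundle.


underlying: etuf-mo-ol-du
RANK=un - signalled by the affix -ol
ASPECT=ne - signalled by the affix -du
SUR=ki - signalled by the affix -mo
check: etufmooldu -> edufmooldu -> edufmooldu
lemma: etuf; RANK=un; ASPECT=ne; SUR=ki


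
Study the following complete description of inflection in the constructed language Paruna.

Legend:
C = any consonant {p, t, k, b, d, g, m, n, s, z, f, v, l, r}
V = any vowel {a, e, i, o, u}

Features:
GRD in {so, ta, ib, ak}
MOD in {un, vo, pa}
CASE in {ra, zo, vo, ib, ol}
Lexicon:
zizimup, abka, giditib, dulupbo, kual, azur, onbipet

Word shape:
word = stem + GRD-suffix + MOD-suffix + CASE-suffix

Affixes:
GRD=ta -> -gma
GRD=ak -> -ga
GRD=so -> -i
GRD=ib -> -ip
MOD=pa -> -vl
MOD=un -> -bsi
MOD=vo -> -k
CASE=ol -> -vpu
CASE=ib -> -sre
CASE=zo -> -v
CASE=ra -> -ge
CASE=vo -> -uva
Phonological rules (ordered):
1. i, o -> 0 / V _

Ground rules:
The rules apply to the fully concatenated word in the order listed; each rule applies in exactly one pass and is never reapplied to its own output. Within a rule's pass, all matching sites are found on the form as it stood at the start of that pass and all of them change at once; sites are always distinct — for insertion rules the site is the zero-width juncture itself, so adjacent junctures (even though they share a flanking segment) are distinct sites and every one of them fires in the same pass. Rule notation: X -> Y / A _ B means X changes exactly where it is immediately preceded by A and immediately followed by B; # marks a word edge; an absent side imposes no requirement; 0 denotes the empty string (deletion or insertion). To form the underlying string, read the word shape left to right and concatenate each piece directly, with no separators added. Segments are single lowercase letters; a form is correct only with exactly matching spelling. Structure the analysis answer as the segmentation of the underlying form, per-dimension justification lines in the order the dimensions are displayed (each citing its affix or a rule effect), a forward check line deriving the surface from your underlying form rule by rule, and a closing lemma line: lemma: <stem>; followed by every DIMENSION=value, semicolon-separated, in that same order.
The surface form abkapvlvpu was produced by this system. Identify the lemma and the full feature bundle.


underlying: abka-ip-vl-vpu
GRD=ib - signalled by the affix -ip
MOD=pa - signalled by the affix -vl
CASE=ol - signalled by the affix -vpu
check: abkaipvlvpu -> abkapvlvpu
lemma: abka; GRD=ib; MOD=pa; CASE=ol


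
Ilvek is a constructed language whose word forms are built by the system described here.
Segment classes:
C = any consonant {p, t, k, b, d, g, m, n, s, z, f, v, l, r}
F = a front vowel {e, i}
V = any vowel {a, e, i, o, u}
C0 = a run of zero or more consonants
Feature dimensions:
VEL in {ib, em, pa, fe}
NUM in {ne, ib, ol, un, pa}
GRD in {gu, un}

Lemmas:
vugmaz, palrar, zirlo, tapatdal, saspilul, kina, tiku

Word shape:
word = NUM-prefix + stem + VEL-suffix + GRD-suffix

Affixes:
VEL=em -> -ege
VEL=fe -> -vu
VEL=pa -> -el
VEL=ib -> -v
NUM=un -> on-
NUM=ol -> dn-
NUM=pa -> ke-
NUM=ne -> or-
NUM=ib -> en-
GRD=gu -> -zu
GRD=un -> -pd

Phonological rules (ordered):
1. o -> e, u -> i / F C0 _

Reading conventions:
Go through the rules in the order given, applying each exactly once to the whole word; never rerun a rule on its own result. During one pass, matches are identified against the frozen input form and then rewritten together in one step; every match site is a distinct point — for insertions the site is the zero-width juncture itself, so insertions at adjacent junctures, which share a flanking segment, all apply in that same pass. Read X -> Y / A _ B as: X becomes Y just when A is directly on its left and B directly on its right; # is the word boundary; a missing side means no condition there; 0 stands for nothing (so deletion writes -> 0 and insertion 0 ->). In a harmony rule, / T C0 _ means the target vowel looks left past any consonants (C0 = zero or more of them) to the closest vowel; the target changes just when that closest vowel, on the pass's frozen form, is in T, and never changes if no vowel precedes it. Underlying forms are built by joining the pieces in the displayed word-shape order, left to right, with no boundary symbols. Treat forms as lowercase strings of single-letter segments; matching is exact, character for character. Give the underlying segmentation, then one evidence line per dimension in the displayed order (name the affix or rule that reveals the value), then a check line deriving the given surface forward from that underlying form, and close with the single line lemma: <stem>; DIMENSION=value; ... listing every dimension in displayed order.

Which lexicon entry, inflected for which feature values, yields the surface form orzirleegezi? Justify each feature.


underlying: or-zirlo-ege-zu
VEL=em - signalled by the affix -ege
NUM=ne - signalled by the affix or-
GRD=gu - signalled by the affix -zu
check: orzirloegezu -> orzirleegezi
lemma: zirlo; VEL=em; NUM=ne; GRD=gu


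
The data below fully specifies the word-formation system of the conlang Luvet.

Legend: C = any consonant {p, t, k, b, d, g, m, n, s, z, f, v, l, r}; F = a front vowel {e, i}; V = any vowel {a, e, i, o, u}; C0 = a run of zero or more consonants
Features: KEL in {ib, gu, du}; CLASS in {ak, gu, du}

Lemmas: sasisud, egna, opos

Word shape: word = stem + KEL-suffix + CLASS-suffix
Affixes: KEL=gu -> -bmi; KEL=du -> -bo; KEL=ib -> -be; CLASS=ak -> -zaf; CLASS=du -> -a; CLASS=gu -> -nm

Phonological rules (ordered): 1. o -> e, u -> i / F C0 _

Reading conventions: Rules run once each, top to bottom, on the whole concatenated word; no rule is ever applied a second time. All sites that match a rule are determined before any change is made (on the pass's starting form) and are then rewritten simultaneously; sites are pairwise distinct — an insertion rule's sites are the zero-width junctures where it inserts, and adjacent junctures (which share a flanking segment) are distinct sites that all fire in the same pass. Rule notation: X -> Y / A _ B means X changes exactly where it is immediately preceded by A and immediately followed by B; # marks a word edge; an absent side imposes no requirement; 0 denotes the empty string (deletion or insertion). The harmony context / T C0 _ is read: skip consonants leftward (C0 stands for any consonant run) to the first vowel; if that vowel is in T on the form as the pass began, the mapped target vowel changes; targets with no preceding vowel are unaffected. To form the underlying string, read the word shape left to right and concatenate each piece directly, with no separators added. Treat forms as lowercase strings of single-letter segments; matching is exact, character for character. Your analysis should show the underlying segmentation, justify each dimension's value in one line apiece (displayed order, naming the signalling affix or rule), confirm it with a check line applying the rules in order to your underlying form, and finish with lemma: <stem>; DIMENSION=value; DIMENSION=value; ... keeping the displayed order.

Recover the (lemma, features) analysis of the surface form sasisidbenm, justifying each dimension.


underlying: sasisud-be-nm
KEL=ib - signalled by the affix -be
CLASS=gu - signalled by the affix -nm
check: sasisudbenm -> sasisidbenm
lemma: sasisud; KEL=ib; CLASS=gu


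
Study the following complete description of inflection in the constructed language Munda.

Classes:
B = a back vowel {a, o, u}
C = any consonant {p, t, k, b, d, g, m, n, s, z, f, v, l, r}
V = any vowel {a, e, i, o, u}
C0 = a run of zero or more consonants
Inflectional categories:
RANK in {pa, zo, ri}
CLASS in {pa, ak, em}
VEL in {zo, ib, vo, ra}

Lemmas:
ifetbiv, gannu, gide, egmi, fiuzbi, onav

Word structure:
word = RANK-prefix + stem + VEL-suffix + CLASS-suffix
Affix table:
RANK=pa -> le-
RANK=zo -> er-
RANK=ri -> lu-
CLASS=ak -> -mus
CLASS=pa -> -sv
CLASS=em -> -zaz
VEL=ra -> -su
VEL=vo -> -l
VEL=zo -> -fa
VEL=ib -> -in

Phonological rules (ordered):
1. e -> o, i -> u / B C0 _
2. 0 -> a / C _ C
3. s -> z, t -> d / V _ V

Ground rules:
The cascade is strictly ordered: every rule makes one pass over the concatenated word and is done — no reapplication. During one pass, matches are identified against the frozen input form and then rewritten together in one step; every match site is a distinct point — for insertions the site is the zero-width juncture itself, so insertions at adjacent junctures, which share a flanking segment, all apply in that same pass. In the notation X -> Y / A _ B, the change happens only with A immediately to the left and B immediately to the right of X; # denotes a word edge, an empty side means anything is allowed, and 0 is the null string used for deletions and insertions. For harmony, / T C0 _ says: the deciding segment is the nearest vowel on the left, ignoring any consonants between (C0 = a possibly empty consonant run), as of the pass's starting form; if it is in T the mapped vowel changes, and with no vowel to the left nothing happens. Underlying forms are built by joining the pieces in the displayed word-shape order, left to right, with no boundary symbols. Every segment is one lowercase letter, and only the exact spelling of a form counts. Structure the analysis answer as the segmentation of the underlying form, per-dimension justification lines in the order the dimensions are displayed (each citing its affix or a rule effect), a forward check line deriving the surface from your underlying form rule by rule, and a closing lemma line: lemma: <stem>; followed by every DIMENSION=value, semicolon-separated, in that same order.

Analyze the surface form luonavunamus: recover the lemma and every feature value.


underlying: lu-onav-in-mus
RANK=ri - signalled by the affix lu-
CLASS=ak - signalled by the affix -mus
VEL=ib - signalled by the affix -in
check: luonavinmus -> luonavunmus -> luonavunamus -> luonavunamus
lemma: onav; RANK=ri; CLASS=ak; VEL=ib


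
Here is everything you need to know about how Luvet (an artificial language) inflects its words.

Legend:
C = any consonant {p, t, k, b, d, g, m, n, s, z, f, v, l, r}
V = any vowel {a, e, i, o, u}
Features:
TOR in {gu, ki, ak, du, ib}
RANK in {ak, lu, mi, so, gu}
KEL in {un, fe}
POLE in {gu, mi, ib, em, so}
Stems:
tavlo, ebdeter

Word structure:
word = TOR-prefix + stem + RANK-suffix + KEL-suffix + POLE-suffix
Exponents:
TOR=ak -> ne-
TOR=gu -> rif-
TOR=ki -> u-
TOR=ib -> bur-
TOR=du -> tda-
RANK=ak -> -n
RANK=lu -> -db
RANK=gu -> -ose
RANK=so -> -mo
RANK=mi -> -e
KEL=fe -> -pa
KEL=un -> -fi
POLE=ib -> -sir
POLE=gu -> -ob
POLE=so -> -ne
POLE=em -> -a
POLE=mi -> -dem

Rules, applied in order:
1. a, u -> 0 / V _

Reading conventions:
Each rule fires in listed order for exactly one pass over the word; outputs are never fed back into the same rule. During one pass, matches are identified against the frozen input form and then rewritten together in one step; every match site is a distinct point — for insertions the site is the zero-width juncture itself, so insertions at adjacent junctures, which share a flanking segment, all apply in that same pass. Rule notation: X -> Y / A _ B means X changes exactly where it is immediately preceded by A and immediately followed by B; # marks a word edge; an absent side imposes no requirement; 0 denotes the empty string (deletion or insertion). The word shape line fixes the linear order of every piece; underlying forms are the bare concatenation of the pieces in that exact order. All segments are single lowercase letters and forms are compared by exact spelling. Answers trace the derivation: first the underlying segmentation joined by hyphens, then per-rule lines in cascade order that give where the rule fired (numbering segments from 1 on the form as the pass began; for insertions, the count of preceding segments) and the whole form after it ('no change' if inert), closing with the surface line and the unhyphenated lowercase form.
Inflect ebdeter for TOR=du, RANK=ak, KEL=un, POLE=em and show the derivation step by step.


underlying: tda-ebdeter-n-fi-a
1. a, u -> 0 / V _: fires at position(s) 14: tdaebdeternfi
surface: tdaebdeternfi


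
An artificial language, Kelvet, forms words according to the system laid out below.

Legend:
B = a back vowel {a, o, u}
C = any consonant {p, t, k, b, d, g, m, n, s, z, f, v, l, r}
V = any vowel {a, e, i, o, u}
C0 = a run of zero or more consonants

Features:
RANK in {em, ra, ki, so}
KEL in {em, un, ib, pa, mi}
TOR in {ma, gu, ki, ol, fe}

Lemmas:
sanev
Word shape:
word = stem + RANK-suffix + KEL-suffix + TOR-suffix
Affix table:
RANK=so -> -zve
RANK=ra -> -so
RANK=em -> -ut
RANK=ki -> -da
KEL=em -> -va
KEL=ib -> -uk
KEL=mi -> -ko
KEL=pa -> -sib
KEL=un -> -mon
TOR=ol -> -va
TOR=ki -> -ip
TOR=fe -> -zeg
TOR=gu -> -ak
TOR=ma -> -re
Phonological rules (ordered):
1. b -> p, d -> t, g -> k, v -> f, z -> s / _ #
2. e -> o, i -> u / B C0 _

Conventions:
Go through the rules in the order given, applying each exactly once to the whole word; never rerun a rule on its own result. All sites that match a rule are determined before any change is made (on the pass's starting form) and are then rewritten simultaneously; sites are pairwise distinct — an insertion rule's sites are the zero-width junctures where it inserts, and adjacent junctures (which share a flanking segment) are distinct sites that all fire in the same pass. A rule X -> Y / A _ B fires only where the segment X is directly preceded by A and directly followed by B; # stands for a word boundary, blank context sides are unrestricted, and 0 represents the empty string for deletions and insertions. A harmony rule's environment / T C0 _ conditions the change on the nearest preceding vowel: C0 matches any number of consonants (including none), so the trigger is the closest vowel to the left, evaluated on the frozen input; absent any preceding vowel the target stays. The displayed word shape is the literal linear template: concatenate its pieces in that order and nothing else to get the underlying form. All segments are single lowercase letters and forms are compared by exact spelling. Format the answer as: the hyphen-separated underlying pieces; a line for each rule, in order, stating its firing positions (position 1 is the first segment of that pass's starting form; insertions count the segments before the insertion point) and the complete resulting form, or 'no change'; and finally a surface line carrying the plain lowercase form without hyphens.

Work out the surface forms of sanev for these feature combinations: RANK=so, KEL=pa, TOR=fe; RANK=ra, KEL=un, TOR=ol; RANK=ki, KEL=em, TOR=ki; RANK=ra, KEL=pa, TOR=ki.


cell RANK=so, KEL=pa, TOR=fe:
underlying: sanev-zve-sib-zeg
1. b -> p, d -> t, g -> k, v -> f, z -> s / _ #: fires at position(s) 14: sanevzvesibzek
2. e -> o, i -> u / B C0 _: fires at position(s) 4: sanovzvesibzek
surface: sanovzvesibzek

cell RANK=ra, KEL=un, TOR=ol:
underlying: sanev-so-mon-va
1. b -> p, d -> t, g -> k, v -> f, z -> s / _ #: no change
2. e -> o, i -> u / B C0 _: fires at position(s) 4: sanovsomonva
surface: sanovsomonva

cell RANK=ki, KEL=em, TOR=ki:
underlying: sanev-da-va-ip
1. b -> p, d -> t, g -> k, v -> f, z -> s / _ #: no change
2. e -> o, i -> u / B C0 _: fires at position(s) 4, 10: sanovdavaup
surface: sanovdavaup

cell RANK=ra, KEL=pa, TOR=ki:
underlying: sanev-so-sib-ip
1. b -> p, d -> t, g -> k, v -> f, z -> s / _ #: no change
2. e -> o, i -> u / B C0 _: fires at position(s) 4, 9: sanovsosubip
surface: sanovsosubip
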